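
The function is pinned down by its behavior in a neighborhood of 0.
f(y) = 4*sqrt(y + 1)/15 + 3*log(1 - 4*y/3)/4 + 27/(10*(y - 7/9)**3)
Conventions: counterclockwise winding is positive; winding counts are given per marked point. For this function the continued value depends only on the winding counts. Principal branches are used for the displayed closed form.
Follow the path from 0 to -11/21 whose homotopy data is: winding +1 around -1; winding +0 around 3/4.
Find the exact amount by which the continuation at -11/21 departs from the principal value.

The rational part is single-valued and drops out of the difference; each branch term changes only by its own monodromy.
(3/4)*log(1 - y/(3/4)): winding 0 around 3/4, so this term returns to its principal value, contribution 0.
(4/15)*sqrt(1 - y/(-1)): winding +1 is odd, the square root flips sign, contributing -2*(4/15)*sqrt(1 - (-11/21)/(-1)) = -2*(4/15)*sqrt(10/21) = -(8/315)*sqrt(210).
Summing the contributions at y = -11/21 gives -(8/315)*sqrt(210).

Continued minus principal equals -(8/315)*sqrt(210).


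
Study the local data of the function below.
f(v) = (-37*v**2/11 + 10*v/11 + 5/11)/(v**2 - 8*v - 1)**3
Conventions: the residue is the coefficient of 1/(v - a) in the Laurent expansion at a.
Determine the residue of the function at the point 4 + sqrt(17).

The residue is -(23/19652)*sqrt(17).

The factor v**2 - 8*v - 1 splits as (v - a)(v - a') with a = 4 + sqrt(17), a' = 4 - sqrt(17). At the order-3 pole a set g(v) = (v - a)^3*f(v) = [-37*v**2/11 + 10*v/11 + 5/11] / (v - a')^3.
Order-3 pole: residue = g''(a)/2; g''(4 + sqrt(17)) = -(23/9826)*sqrt(17), so the residue is -(23/19652)*sqrt(17).


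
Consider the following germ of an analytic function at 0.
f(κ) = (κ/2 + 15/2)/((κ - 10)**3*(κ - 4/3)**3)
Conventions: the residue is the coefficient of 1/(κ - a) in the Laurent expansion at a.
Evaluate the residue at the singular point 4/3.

At the order-3 pole 4/3 set g(κ) = (κ - (4/3))^3*f(κ) = (κ/2 + 15/2)/(κ - 10)**3.
Order-3 pole: residue = g''(a)/2; g''(4/3) = -7533/2970344, so the residue is -7533/5940688.

The residue is -7533/5940688.


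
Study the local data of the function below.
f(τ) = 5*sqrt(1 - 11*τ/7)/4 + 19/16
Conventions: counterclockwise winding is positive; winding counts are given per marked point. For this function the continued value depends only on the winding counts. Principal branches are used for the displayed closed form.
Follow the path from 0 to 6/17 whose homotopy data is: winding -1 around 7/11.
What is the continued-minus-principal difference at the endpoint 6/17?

The rational part is single-valued and drops out of the difference; each branch term changes only by its own monodromy.
(5/4)*sqrt(1 - τ/(7/11)): winding -1 is odd, the square root flips sign, contributing -2*(5/4)*sqrt(1 - (6/17)/(7/11)) = -2*(5/4)*sqrt(53/119) = -(5/238)*sqrt(6307).
Summing the contributions at τ = 6/17 gives -(5/238)*sqrt(6307).

Continued minus principal equals -(5/238)*sqrt(6307).


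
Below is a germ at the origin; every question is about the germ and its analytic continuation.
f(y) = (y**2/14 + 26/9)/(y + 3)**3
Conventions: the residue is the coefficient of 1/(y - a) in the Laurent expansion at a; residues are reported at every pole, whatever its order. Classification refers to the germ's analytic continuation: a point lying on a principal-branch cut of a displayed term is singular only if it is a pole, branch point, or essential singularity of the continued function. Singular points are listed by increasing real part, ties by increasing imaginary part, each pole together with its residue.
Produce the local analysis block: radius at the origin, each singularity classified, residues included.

Radius of convergence at 0: 3.
At -3: a pole of order 3; residue 1/14.

Denominator factor (y + 3)^3: pole of order 3 at -3, modulus 3.
The radius of convergence is the smallest modulus among the singular points: 3.
At the order-3 pole -3 set g(y) = (y - (-3))^3*f(y) = y**2/14 + 26/9.
Order-3 pole: residue = g''(a)/2; g''(-3) = 1/7, so the residue is 1/14.


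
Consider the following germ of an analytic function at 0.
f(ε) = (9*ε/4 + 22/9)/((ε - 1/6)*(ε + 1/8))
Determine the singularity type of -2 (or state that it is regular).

The point is a regular point.

Denominator factors: ε + 1/8 = -15/8 at ε = -2; ε - 1/6 = -13/6 at ε = -2 — none vanishes.
So the germ continues analytically to -2.


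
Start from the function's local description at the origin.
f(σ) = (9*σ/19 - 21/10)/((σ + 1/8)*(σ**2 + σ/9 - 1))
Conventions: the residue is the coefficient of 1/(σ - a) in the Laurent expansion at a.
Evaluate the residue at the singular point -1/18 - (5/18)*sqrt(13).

The factor σ**2 + σ/9 - 1 splits as (σ - a)(σ - a') with a = -1/18 - (5/18)*sqrt(13), a' = -1/18 + (5/18)*sqrt(13). At the order-1 pole a set g(σ) = (σ - a)*f(σ) = [(9*σ/19 - 21/10)/(σ + 1/8)] / (σ - a').
Simple pole: residue = g(a) at a = -1/18 - (5/18)*sqrt(13), which is -59076/54625 - (61344/710125)*sqrt(13).

The residue is -59076/54625 - (61344/710125)*sqrt(13).


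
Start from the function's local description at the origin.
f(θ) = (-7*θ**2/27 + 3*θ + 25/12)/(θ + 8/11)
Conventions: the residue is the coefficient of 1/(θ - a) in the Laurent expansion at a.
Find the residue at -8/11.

The residue is -3079/13068.

At the order-1 pole -8/11 set g(θ) = (θ - (-8/11))*f(θ) = -7*θ**2/27 + 3*θ + 25/12.
Simple pole: residue = g(a) at a = -8/11, which is -3079/13068.


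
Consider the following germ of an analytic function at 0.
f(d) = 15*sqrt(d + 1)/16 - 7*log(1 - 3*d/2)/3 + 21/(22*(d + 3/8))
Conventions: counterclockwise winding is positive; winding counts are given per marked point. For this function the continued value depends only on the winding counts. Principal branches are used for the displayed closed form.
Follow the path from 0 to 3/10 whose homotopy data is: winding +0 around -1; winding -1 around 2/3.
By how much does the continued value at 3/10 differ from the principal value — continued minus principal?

Continued minus principal equals (14/3)*pi*i.

The rational part is single-valued and drops out of the difference; each branch term changes only by its own monodromy.
(15/16)*sqrt(1 - d/(-1)): winding +0 is even, the square root returns to the same sheet, contribution 0.
(-7/3)*log(1 - d/(2/3)): each positive loop around 2/3 adds 2*pi*i to the log, so winding -1 contributes (-7/3)*(-1)*2*pi*i = (14/3)*pi*i.
Summing the contributions at d = 3/10 gives (14/3)*pi*i.


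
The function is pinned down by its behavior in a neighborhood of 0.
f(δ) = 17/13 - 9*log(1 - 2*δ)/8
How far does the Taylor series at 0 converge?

Branch term (-9/8)*log(1 - δ/(1/2)): its argument vanishes at δ = 1/2, a logarithmic branch point, modulus 1/2.
The radius of convergence is the smallest modulus among the singular points: 1/2.

The radius of convergence is 1/2.


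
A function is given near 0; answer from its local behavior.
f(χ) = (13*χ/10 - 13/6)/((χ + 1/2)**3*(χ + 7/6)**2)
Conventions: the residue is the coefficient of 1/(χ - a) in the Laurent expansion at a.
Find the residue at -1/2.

At the order-3 pole -1/2 set g(χ) = (χ - (-1/2))^3*f(χ) = (13*χ/10 - 13/6)/(χ + 7/6)**2.
Order-3 pole: residue = g''(a)/2; g''(-1/2) = -16497/160, so the residue is -16497/320.

The residue is -16497/320.


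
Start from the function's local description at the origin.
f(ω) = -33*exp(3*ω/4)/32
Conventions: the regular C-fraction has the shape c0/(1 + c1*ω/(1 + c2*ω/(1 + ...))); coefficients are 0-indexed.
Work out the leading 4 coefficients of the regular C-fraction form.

The regular C-fraction coefficients are [-33/32, -3/4, 3/8, -1/8].

Taylor coefficients (expand at 0): a_0 = -33/32, a_1 = -99/128, a_2 = -297/1024, a_3 = -297/4096.
c0 = a_0 = -33/32. Peel one level at a time: if S = 1 + c*ω/S' with S'(0) = 1, then c is the ω-coefficient of S and S' = c*ω/(S - 1).
S_1 = c0/f = 1 + (-3/4)*ω + (9/32)*ω^2 + ...; c1 = -3/4.
S_2 = c1*ω/(S_1 - 1) = 1 + (3/8)*ω + (3/64)*ω^2 + ...; c2 = 3/8.
S_3 = c2*ω/(S_2 - 1) = 1 + (-1/8)*ω + ...; c3 = -1/8.


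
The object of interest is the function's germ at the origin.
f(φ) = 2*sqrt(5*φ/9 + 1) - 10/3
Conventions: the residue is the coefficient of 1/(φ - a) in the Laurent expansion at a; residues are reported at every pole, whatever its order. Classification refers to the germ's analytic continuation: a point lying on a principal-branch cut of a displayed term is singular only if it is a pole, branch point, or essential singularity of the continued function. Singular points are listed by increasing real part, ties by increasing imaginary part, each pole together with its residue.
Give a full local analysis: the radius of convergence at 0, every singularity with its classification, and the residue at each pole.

Branch term (2)*sqrt(1 - φ/(-9/5)): its argument vanishes at φ = -9/5, a square-root branch point, modulus 9/5.
The radius of convergence is the smallest modulus among the singular points: 9/5.

Radius of convergence at 0: 9/5.
At -9/5: an algebraic (square-root) branch point.


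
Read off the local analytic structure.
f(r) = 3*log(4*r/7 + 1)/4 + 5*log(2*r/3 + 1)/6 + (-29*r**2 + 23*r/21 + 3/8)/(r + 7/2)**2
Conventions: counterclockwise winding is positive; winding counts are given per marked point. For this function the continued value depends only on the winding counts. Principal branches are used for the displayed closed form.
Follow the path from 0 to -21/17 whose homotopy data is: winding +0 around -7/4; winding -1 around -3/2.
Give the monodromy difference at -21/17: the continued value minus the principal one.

The rational part is single-valued and drops out of the difference; each branch term changes only by its own monodromy.
(5/6)*log(1 - r/(-3/2)): each positive loop around -3/2 adds 2*pi*i to the log, so winding -1 contributes (5/6)*(-1)*2*pi*i = -(5/3)*pi*i.
(3/4)*log(1 - r/(-7/4)): winding 0 around -7/4, so this term returns to its principal value, contribution 0.
Summing the contributions at r = -21/17 gives -(5/3)*pi*i.

Continued minus principal equals -(5/3)*pi*i.


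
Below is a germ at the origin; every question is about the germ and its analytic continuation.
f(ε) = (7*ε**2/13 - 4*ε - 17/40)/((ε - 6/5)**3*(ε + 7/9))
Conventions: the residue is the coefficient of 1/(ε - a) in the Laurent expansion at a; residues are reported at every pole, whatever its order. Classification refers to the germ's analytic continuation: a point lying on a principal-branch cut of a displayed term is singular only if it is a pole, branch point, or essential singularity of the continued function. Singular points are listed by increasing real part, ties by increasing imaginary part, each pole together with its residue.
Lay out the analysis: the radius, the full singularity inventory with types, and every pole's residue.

Denominator factor (ε + 7/9): pole of order 1 at -7/9, modulus 7/9.
Denominator factor (ε - 6/5)^3: pole of order 3 at 6/5, modulus 6/5.
The radius of convergence is the smallest modulus among the singular points: 7/9.
At the order-1 pole -7/9 set g(ε) = (ε - (-7/9))*f(ε) = (7*ε**2/13 - 4*ε - 17/40)/(ε - 6/5)**3.
Simple pole: residue = g(a) at a = -7/9, which is -28543275/73316776.
At the order-3 pole 6/5 set g(ε) = (ε - (6/5))^3*f(ε) = (7*ε**2/13 - 4*ε - 17/40)/(ε + 7/9).
Order-3 pole: residue = g''(a)/2; g''(6/5) = 28543275/36658388, so the residue is 28543275/73316776.
List the singular points by increasing real part (a conjugate pair: the negative imaginary part first).

Radius of convergence at 0: 7/9.
At -7/9: a pole of order 1; residue -28543275/73316776.
At 6/5: a pole of order 3; residue 28543275/73316776.


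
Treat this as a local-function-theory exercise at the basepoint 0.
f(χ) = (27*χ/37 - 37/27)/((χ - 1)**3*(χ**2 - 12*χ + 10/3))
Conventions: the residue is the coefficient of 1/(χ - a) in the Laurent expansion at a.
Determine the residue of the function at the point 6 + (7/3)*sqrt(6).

The residue is -187195/1350537 + (715899/12605012)*sqrt(6).

The factor χ**2 - 12*χ + 10/3 splits as (χ - a)(χ - a') with a = 6 + (7/3)*sqrt(6), a' = 6 - (7/3)*sqrt(6). At the order-1 pole a set g(χ) = (χ - a)*f(χ) = [(27*χ/37 - 37/27)/(χ - 1)**3] / (χ - a').
Simple pole: residue = g(a) at a = 6 + (7/3)*sqrt(6), which is -187195/1350537 + (715899/12605012)*sqrt(6).


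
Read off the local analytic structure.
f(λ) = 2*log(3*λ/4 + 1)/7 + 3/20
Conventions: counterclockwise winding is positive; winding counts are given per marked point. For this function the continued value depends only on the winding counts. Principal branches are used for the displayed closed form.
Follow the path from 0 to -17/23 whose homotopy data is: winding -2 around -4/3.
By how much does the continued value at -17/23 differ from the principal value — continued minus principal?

The rational part is single-valued and drops out of the difference; each branch term changes only by its own monodromy.
(2/7)*log(1 - λ/(-4/3)): each positive loop around -4/3 adds 2*pi*i to the log, so winding -2 contributes (2/7)*(-2)*2*pi*i = -(8/7)*pi*i.
Summing the contributions at λ = -17/23 gives -(8/7)*pi*i.

Continued minus principal equals -(8/7)*pi*i.


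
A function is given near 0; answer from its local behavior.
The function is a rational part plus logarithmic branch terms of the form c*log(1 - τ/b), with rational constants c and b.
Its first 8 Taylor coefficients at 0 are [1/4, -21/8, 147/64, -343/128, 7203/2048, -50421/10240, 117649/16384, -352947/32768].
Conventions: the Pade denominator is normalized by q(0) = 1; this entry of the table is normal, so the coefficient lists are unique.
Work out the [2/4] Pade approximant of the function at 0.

Taylor coefficients needed (read off): a_0 = 1/4, a_1 = -21/8, a_2 = 147/64, a_3 = -343/128, a_4 = 7203/2048, a_5 = -50421/10240, a_6 = 117649/16384.
Write the denominator as Q(τ) = 1 + q1*τ + q2*τ^2 + q3*τ^3 + q4*τ^4. Requiring Q*f - P = O(τ^7) with deg P <= 2 kills the coefficients of τ^3..τ^6 in Q*f:
  τ^3: a_3 + q1*a_2 + q2*a_1 + q3*a_0 = 0, i.e. -343/128 + (147/64)*q1 + (-21/8)*q2 + (1/4)*q3 = 0.
  τ^4: a_4 + q1*a_3 + q2*a_2 + q3*a_1 + q4*a_0 = 0, i.e. 7203/2048 + (-343/128)*q1 + (147/64)*q2 + (-21/8)*q3 + (1/4)*q4 = 0.
  τ^5: a_5 + q1*a_4 + q2*a_3 + q3*a_2 + q4*a_1 = 0, i.e. -50421/10240 + (7203/2048)*q1 + (-343/128)*q2 + (147/64)*q3 + (-21/8)*q4 = 0.
  τ^6: a_6 + q1*a_5 + q2*a_4 + q3*a_3 + q4*a_2 = 0, i.e. 117649/16384 + (-50421/10240)*q1 + (7203/2048)*q2 + (-343/128)*q3 + (147/64)*q4 = 0.
Solving this linear system: q1 = 847/402, q2 = 4361/5360, q3 = -1029/10720, q4 = 16807/514560.
The numerator is Q*f truncated at degree 2: P0 = a_0 = 1/4; P1 = a_1 + q1*a_0 = -1687/804; P2 = a_2 + q1*a_1 + q2*a_0 = -32487/10720.

The Pade approximant has numerator coefficients [1/4, -1687/804, -32487/10720]; denominator coefficients [1, 847/402, 4361/5360, -1029/10720, 16807/514560].


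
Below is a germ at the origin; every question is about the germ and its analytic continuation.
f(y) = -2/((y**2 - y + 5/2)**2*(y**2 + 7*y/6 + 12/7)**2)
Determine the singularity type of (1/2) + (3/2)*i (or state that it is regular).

The point is a pole of order 2.

The denominator factor y**2 - y + 5/2 vanishes at (1/2) + (3/2)*i and appears to the power 2; the numerator there equals -2, nonzero, and no other factor vanishes.
Hence a pole whose order is the multiplicity, 2.


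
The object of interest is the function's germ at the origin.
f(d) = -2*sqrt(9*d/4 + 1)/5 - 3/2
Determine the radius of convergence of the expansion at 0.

Branch term (-2/5)*sqrt(1 - d/(-4/9)): its argument vanishes at d = -4/9, a square-root branch point, modulus 4/9.
The radius of convergence is the smallest modulus among the singular points: 4/9.

The radius of convergence is 4/9.


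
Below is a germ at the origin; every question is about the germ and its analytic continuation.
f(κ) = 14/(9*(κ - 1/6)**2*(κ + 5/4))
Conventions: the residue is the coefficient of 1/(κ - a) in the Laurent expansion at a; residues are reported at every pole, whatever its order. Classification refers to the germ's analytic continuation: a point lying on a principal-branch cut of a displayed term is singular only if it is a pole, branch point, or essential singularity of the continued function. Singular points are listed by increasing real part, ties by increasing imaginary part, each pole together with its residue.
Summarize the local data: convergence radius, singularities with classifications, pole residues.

Denominator factor (κ + 5/4): pole of order 1 at -5/4, modulus 5/4.
Denominator factor (κ - 1/6)^2: pole of order 2 at 1/6, modulus 1/6.
The radius of convergence is the smallest modulus among the singular points: 1/6.
At the order-1 pole -5/4 set g(κ) = (κ - (-5/4))*f(κ) = 14/(9*(κ - 1/6)**2).
Simple pole: residue = g(a) at a = -5/4, which is 224/289.
At the order-2 pole 1/6 set g(κ) = (κ - (1/6))^2*f(κ) = 14/(9*(κ + 5/4)).
Order-2 pole: residue = g'(a); g'(1/6) = -224/289, so the residue is -224/289.
List the singular points by increasing real part (a conjugate pair: the negative imaginary part first).

Radius of convergence at 0: 1/6.
At -5/4: a pole of order 1; residue 224/289.
At 1/6: a pole of order 2; residue -224/289.


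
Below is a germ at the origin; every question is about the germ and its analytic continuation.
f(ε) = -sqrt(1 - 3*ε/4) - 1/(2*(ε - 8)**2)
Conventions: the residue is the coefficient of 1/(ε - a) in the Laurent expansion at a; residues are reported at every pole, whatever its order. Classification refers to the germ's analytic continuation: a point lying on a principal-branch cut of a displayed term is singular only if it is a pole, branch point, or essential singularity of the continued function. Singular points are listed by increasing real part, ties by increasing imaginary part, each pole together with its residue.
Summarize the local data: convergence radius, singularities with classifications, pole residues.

Denominator factor (ε - 8)^2: pole of order 2 at 8, modulus 8.
Branch term (-1)*sqrt(1 - ε/(4/3)): its argument vanishes at ε = 4/3, a square-root branch point, modulus 4/3.
The radius of convergence is the smallest modulus among the singular points: 4/3.
The branch term is analytic at 8 and contributes nothing to the residue; only the rational part matters.
At the order-2 pole 8 set g(ε) = (ε - (8))^2*(rational part) = -1/2.
Order-2 pole: residue = g'(a); g'(8) = 0, so the residue is 0.
List the singular points by increasing real part (a conjugate pair: the negative imaginary part first).

Radius of convergence at 0: 4/3.
At 4/3: an algebraic (square-root) branch point.
At 8: a pole of order 2; residue 0.


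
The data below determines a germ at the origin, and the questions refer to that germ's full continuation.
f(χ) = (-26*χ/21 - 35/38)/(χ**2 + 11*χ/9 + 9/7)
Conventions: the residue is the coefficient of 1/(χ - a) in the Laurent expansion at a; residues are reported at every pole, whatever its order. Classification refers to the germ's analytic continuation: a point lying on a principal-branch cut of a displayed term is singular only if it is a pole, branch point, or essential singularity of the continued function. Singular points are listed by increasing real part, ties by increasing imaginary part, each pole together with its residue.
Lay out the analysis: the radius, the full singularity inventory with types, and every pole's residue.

Denominator factor (χ**2 + 11*χ/9 + 9/7): discriminant -2069/567, complex-conjugate roots (-11/18) + ((1/126)*sqrt(14483))*i and (-11/18) - ((1/126)*sqrt(14483))*i; poles of order 1, moduli (3/7)*sqrt(7) and (3/7)*sqrt(7).
The radius of convergence is the smallest modulus among the singular points: (3/7)*sqrt(7).
The factor χ**2 + 11*χ/9 + 9/7 splits as (χ - a)(χ - a') with a = (-11/18) - ((1/126)*sqrt(14483))*i, a' = (-11/18) + ((1/126)*sqrt(14483))*i. At the order-1 pole a set g(χ) = (χ - a)*f(χ) = [-26*χ/21 - 35/38] / (χ - a').
Simple pole: residue = g(a) at a = (-11/18) - ((1/126)*sqrt(14483))*i, which is (-13/21) - ((1181/1651062)*sqrt(14483))*i.
The factor χ**2 + 11*χ/9 + 9/7 splits as (χ - a)(χ - a') with a = (-11/18) + ((1/126)*sqrt(14483))*i, a' = (-11/18) - ((1/126)*sqrt(14483))*i. At the order-1 pole a set g(χ) = (χ - a)*f(χ) = [-26*χ/21 - 35/38] / (χ - a').
Simple pole: residue = g(a) at a = (-11/18) + ((1/126)*sqrt(14483))*i, which is (-13/21) + ((1181/1651062)*sqrt(14483))*i.
List the singular points by increasing real part (a conjugate pair: the negative imaginary part first).

Radius of convergence at 0: (3/7)*sqrt(7).
At (-11/18) - ((1/126)*sqrt(14483))*i: a pole of order 1; residue (-13/21) - ((1181/1651062)*sqrt(14483))*i.
At (-11/18) + ((1/126)*sqrt(14483))*i: a pole of order 1; residue (-13/21) + ((1181/1651062)*sqrt(14483))*i.


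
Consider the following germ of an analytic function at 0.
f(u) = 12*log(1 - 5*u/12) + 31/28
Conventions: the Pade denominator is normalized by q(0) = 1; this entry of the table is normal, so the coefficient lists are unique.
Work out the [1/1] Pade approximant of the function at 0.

Taylor coefficients needed (expand at 0): a_0 = 31/28, a_1 = -5, a_2 = -25/24.
Write the denominator as Q(u) = 1 + q1*u. Requiring Q*f - P = O(u^3) with deg P <= 1 kills the coefficients of u^2..u^2 in Q*f:
  u^2: a_2 + q1*a_1 = 0, i.e. -25/24 + (-5)*q1 = 0.
Solving this linear system: q1 = -5/24.
The numerator is Q*f truncated at degree 1: P0 = a_0 = 31/28; P1 = a_1 + q1*a_0 = -3515/672.

The Pade approximant has numerator coefficients [31/28, -3515/672]; denominator coefficients [1, -5/24].


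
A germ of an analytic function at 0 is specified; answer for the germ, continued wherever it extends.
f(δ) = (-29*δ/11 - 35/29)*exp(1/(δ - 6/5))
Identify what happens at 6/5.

The point is an essential singularity.

The exponent 1/(δ - (6/5)) has a pole at 6/5, so exp(1/(δ - (6/5))) takes every nonzero value near it: an essential singularity (not a pole of any order).


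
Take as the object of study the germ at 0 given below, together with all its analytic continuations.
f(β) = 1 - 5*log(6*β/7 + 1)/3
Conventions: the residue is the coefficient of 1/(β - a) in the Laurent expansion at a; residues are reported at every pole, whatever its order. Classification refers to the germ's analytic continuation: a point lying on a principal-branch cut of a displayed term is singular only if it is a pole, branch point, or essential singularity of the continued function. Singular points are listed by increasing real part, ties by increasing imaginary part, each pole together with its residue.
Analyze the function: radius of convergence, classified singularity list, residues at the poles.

Branch term (-5/3)*log(1 - β/(-7/6)): its argument vanishes at β = -7/6, a logarithmic branch point, modulus 7/6.
The radius of convergence is the smallest modulus among the singular points: 7/6.

Radius of convergence at 0: 7/6.
At -7/6: a logarithmic branch point.


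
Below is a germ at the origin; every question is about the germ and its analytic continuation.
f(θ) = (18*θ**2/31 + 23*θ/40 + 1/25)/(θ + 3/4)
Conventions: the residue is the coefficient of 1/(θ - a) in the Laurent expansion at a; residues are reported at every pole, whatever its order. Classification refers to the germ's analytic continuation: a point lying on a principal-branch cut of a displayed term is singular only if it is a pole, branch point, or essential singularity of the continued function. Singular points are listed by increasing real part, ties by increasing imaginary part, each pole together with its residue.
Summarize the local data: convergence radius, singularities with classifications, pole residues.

Denominator factor (θ + 3/4): pole of order 1 at -3/4, modulus 3/4.
The radius of convergence is the smallest modulus among the singular points: 3/4.
At the order-1 pole -3/4 set g(θ) = (θ - (-3/4))*f(θ) = 18*θ**2/31 + 23*θ/40 + 1/25.
Simple pole: residue = g(a) at a = -3/4, which is -1603/24800.

Radius of convergence at 0: 3/4.
At -3/4: a pole of order 1; residue -1603/24800.


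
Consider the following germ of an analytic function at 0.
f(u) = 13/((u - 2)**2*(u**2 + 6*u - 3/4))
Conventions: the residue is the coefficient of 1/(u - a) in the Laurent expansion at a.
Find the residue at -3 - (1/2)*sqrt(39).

The factor u**2 + 6*u - 3/4 splits as (u - a)(u - a') with a = -3 - (1/2)*sqrt(39), a' = -3 + (1/2)*sqrt(39). At the order-1 pole a set g(u) = (u - a)*f(u) = [13/(u - 2)**2] / (u - a').
Simple pole: residue = g(a) at a = -3 - (1/2)*sqrt(39), which is 1040/3721 - (556/11163)*sqrt(39).

The residue is 1040/3721 - (556/11163)*sqrt(39).


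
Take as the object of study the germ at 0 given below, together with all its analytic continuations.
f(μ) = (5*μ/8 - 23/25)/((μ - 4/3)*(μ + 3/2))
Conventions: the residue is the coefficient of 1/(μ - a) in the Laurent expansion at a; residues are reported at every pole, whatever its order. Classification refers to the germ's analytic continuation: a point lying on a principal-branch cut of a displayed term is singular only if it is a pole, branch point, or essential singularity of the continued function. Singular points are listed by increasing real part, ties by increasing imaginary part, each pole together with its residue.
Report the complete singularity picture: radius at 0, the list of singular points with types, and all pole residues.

Radius of convergence at 0: 4/3.
At -3/2: a pole of order 1; residue 2229/3400.
At 4/3: a pole of order 1; residue -13/425.

Denominator factor (μ + 3/2): pole of order 1 at -3/2, modulus 3/2.
Denominator factor (μ - 4/3): pole of order 1 at 4/3, modulus 4/3.
The radius of convergence is the smallest modulus among the singular points: 4/3.
At the order-1 pole -3/2 set g(μ) = (μ - (-3/2))*f(μ) = (5*μ/8 - 23/25)/(μ - 4/3).
Simple pole: residue = g(a) at a = -3/2, which is 2229/3400.
At the order-1 pole 4/3 set g(μ) = (μ - (4/3))*f(μ) = (5*μ/8 - 23/25)/(μ + 3/2).
Simple pole: residue = g(a) at a = 4/3, which is -13/425.
List the singular points by increasing real part (a conjugate pair: the negative imaginary part first).


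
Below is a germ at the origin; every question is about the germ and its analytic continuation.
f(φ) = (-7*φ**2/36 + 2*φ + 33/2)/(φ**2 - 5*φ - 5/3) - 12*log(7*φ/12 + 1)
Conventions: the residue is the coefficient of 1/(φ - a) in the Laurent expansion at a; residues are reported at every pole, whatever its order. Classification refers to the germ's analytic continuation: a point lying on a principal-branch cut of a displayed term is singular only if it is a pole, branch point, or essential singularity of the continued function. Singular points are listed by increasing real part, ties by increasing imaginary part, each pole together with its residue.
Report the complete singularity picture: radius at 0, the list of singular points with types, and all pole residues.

Denominator factor (φ**2 - 5*φ - 5/3): discriminant 95/3, real irrational roots 5/2 + (1/6)*sqrt(285) and 5/2 - (1/6)*sqrt(285); poles of order 1, moduli 5/2 + (1/6)*sqrt(285) and -5/2 + (1/6)*sqrt(285).
Branch term (-12)*log(1 - φ/(-12/7)): its argument vanishes at φ = -12/7, a logarithmic branch point, modulus 12/7.
The radius of convergence is the smallest modulus among the singular points: -5/2 + (1/6)*sqrt(285).
The branch term is analytic at 5/2 - (1/6)*sqrt(285) and contributes nothing to the residue; only the rational part matters.
The factor φ**2 - 5*φ - 5/3 splits as (φ - a)(φ - a') with a = 5/2 - (1/6)*sqrt(285), a' = 5/2 + (1/6)*sqrt(285). At the order-1 pole a set g(φ) = (φ - a)*(rational part) = [-7*φ**2/36 + 2*φ + 33/2] / (φ - a').
Simple pole: residue = g(a) at a = 5/2 - (1/6)*sqrt(285), which is 37/72 - (4049/20520)*sqrt(285).
The branch term is analytic at 5/2 + (1/6)*sqrt(285) and contributes nothing to the residue; only the rational part matters.
The factor φ**2 - 5*φ - 5/3 splits as (φ - a)(φ - a') with a = 5/2 + (1/6)*sqrt(285), a' = 5/2 - (1/6)*sqrt(285). At the order-1 pole a set g(φ) = (φ - a)*(rational part) = [-7*φ**2/36 + 2*φ + 33/2] / (φ - a').
Simple pole: residue = g(a) at a = 5/2 + (1/6)*sqrt(285), which is 37/72 + (4049/20520)*sqrt(285).
List the singular points by increasing real part (a conjugate pair: the negative imaginary part first).

Radius of convergence at 0: -5/2 + (1/6)*sqrt(285).
At -12/7: a logarithmic branch point.
At 5/2 - (1/6)*sqrt(285): a pole of order 1; residue 37/72 - (4049/20520)*sqrt(285).
At 5/2 + (1/6)*sqrt(285): a pole of order 1; residue 37/72 + (4049/20520)*sqrt(285).


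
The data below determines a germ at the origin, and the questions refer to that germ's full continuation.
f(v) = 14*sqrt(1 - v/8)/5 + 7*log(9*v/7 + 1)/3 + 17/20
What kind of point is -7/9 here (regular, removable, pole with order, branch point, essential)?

The point is a logarithmic branch point.

The term (7/3)*log(1 - v/(-7/9)) has argument 1 - -7/9/(-7/9) = 0 at -7/9: a logarithmic (infinitely-sheeted) branch point; the remaining terms are analytic or single-valued there.


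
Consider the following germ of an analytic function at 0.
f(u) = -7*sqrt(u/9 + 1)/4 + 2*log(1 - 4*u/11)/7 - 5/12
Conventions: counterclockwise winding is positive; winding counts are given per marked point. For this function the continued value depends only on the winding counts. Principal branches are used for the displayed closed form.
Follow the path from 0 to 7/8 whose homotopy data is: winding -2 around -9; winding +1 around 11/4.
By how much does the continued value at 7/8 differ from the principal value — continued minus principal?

The rational part is single-valued and drops out of the difference; each branch term changes only by its own monodromy.
(-7/4)*sqrt(1 - u/(-9)): winding -2 is even, the square root returns to the same sheet, contribution 0.
(2/7)*log(1 - u/(11/4)): each positive loop around 11/4 adds 2*pi*i to the log, so winding +1 contributes (2/7)*(1)*2*pi*i = (4/7)*pi*i.
Summing the contributions at u = 7/8 gives (4/7)*pi*i.

Continued minus principal equals (4/7)*pi*i.


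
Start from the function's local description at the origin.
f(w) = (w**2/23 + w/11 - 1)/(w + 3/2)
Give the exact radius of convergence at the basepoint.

The radius of convergence is 3/2.

Denominator factor (w + 3/2): pole of order 1 at -3/2, modulus 3/2.
The radius of convergence is the smallest modulus among the singular points: 3/2.


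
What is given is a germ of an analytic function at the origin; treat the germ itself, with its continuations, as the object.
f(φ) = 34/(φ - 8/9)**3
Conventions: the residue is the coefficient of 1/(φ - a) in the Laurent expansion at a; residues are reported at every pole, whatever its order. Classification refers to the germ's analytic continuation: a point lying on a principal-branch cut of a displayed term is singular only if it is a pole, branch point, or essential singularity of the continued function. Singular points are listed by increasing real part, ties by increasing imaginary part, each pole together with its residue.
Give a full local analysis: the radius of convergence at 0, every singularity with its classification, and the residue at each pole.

Radius of convergence at 0: 8/9.
At 8/9: a pole of order 3; residue 0.

Denominator factor (φ - 8/9)^3: pole of order 3 at 8/9, modulus 8/9.
The radius of convergence is the smallest modulus among the singular points: 8/9.
At the order-3 pole 8/9 set g(φ) = (φ - (8/9))^3*f(φ) = 34.
Order-3 pole: residue = g''(a)/2; g''(8/9) = 0, so the residue is 0.


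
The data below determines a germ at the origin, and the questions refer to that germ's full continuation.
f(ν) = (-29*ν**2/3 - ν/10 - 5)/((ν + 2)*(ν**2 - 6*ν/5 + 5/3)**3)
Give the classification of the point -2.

The point is a pole of order 1.

The denominator factor ν + 2 vanishes at -2 and appears to the power 1; the numerator there equals -652/15, nonzero, and no other factor vanishes.
Hence a pole whose order is the multiplicity, 1.


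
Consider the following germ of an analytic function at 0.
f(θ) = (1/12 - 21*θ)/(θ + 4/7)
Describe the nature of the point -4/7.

The denominator factor θ + 4/7 vanishes at -4/7 and appears to the power 1; the numerator there equals 145/12, nonzero, and no other factor vanishes.
Hence a pole whose order is the multiplicity, 1.

The point is a pole of order 1.


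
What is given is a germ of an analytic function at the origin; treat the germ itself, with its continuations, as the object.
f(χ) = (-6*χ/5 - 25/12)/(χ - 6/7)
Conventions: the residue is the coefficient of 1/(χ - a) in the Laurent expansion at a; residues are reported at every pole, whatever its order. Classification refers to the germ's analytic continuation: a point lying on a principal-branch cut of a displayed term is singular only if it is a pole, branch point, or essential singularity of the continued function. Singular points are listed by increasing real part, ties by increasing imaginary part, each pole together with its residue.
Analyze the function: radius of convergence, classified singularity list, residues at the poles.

Denominator factor (χ - 6/7): pole of order 1 at 6/7, modulus 6/7.
The radius of convergence is the smallest modulus among the singular points: 6/7.
At the order-1 pole 6/7 set g(χ) = (χ - (6/7))*f(χ) = -6*χ/5 - 25/12.
Simple pole: residue = g(a) at a = 6/7, which is -1307/420.

Radius of convergence at 0: 6/7.
At 6/7: a pole of order 1; residue -1307/420.


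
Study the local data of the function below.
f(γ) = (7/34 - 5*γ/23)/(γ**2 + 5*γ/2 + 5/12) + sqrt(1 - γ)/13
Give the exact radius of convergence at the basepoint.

The radius of convergence is 5/4 - (1/12)*sqrt(165).

Denominator factor (γ**2 + 5*γ/2 + 5/12): discriminant 55/12, real irrational roots -5/4 + (1/12)*sqrt(165) and -5/4 - (1/12)*sqrt(165); poles of order 1, moduli 5/4 - (1/12)*sqrt(165) and 5/4 + (1/12)*sqrt(165).
Branch term (1/13)*sqrt(1 - γ/(1)): its argument vanishes at γ = 1, a square-root branch point, modulus 1.
The radius of convergence is the smallest modulus among the singular points: 5/4 - (1/12)*sqrt(165).


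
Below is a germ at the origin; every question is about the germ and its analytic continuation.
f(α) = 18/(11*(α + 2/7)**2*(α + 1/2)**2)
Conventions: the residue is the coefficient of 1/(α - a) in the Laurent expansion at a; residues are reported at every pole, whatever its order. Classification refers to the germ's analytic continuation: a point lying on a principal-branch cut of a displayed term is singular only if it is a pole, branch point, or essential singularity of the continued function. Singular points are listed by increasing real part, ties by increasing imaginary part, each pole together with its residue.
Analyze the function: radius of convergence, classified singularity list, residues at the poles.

Radius of convergence at 0: 2/7.
At -1/2: a pole of order 2; residue 10976/33.
At -2/7: a pole of order 2; residue -10976/33.

Denominator factor (α + 1/2)^2: pole of order 2 at -1/2, modulus 1/2.
Denominator factor (α + 2/7)^2: pole of order 2 at -2/7, modulus 2/7.
The radius of convergence is the smallest modulus among the singular points: 2/7.
At the order-2 pole -1/2 set g(α) = (α - (-1/2))^2*f(α) = 18/(11*(α + 2/7)**2).
Order-2 pole: residue = g'(a); g'(-1/2) = 10976/33, so the residue is 10976/33.
At the order-2 pole -2/7 set g(α) = (α - (-2/7))^2*f(α) = 18/(11*(α + 1/2)**2).
Order-2 pole: residue = g'(a); g'(-2/7) = -10976/33, so the residue is -10976/33.
List the singular points by increasing real part (a conjugate pair: the negative imaginary part first).


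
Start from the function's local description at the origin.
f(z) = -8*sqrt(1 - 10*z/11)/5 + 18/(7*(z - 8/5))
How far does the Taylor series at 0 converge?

The radius of convergence is 11/10.

Denominator factor (z - 8/5): pole of order 1 at 8/5, modulus 8/5.
Branch term (-8/5)*sqrt(1 - z/(11/10)): its argument vanishes at z = 11/10, a square-root branch point, modulus 11/10.
The radius of convergence is the smallest modulus among the singular points: 11/10.


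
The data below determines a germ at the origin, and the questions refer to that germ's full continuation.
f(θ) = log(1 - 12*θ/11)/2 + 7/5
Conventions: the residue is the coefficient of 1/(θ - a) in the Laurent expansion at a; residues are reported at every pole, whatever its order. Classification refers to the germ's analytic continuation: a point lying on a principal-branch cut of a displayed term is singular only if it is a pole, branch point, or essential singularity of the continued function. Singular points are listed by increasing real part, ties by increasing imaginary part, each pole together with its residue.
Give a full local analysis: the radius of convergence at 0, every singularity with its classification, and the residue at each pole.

Radius of convergence at 0: 11/12.
At 11/12: a logarithmic branch point.

Branch term (1/2)*log(1 - θ/(11/12)): its argument vanishes at θ = 11/12, a logarithmic branch point, modulus 11/12.
The radius of convergence is the smallest modulus among the singular points: 11/12.


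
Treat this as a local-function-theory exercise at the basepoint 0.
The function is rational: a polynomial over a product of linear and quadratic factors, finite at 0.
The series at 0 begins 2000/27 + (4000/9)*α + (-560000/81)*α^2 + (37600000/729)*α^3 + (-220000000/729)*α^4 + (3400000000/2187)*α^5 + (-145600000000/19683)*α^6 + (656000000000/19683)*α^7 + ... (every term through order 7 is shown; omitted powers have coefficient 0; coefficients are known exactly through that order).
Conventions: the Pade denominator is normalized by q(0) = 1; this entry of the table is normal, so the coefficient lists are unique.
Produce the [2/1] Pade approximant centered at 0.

The Pade approximant has numerator coefficients [2000/27, 1696000/1701, -680000/189]; denominator coefficients [1, 470/63].

Taylor coefficients needed (read off): a_0 = 2000/27, a_1 = 4000/9, a_2 = -560000/81, a_3 = 37600000/729.
Write the denominator as Q(α) = 1 + q1*α. Requiring Q*f - P = O(α^4) with deg P <= 2 kills the coefficients of α^3..α^3 in Q*f:
  α^3: a_3 + q1*a_2 = 0, i.e. 37600000/729 + (-560000/81)*q1 = 0.
Solving this linear system: q1 = 470/63.
The numerator is Q*f truncated at degree 2: P0 = a_0 = 2000/27; P1 = a_1 + q1*a_0 = 1696000/1701; P2 = a_2 + q1*a_1 = -680000/189.


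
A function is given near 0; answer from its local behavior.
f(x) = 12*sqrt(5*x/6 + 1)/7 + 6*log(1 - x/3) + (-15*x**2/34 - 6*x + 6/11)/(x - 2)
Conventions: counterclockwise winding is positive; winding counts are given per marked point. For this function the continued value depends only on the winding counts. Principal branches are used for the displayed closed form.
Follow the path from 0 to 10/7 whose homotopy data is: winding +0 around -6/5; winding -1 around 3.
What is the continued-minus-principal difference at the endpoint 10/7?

The rational part is single-valued and drops out of the difference; each branch term changes only by its own monodromy.
(12/7)*sqrt(1 - x/(-6/5)): winding +0 is even, the square root returns to the same sheet, contribution 0.
(6)*log(1 - x/(3)): each positive loop around 3 adds 2*pi*i to the log, so winding -1 contributes (6)*(-1)*2*pi*i = -(12)*pi*i.
Summing the contributions at x = 10/7 gives -(12)*pi*i.

Continued minus principal equals -(12)*pi*i.


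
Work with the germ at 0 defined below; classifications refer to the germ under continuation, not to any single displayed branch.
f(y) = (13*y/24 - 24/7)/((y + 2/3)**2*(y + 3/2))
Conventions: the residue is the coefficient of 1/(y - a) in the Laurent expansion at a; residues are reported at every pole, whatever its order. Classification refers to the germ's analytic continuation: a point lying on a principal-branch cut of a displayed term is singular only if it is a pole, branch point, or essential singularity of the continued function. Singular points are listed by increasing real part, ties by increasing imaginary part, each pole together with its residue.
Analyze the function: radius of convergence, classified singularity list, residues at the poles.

Denominator factor (y + 2/3)^2: pole of order 2 at -2/3, modulus 2/3.
Denominator factor (y + 3/2): pole of order 1 at -3/2, modulus 3/2.
The radius of convergence is the smallest modulus among the singular points: 2/3.
At the order-1 pole -3/2 set g(y) = (y - (-3/2))*f(y) = (13*y/24 - 24/7)/(y + 2/3)**2.
Simple pole: residue = g(a) at a = -3/2, which is -171/28.
At the order-2 pole -2/3 set g(y) = (y - (-2/3))^2*f(y) = (13*y/24 - 24/7)/(y + 3/2).
Order-2 pole: residue = g'(a); g'(-2/3) = 171/28, so the residue is 171/28.
List the singular points by increasing real part (a conjugate pair: the negative imaginary part first).

Radius of convergence at 0: 2/3.
At -3/2: a pole of order 1; residue -171/28.
At -2/3: a pole of order 2; residue 171/28.
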